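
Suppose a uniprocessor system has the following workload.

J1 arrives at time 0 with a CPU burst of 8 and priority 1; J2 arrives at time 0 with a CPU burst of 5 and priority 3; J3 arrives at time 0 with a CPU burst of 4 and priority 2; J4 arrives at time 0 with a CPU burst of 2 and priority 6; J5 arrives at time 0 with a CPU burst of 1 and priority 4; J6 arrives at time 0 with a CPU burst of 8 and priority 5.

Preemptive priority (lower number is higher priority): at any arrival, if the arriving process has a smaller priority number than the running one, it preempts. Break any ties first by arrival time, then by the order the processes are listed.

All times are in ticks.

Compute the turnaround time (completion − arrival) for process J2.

Timeline: | J1 0-8 | J3 8-12 | J2 12-17 | J5 17-18 | J6 18-26 | J4 26-28 |
Completion: J1=8  J2=17  J3=12  J4=28  J5=18  J6=26
Turnaround(J2) = completion − arrival = 17 − 0 = 17

17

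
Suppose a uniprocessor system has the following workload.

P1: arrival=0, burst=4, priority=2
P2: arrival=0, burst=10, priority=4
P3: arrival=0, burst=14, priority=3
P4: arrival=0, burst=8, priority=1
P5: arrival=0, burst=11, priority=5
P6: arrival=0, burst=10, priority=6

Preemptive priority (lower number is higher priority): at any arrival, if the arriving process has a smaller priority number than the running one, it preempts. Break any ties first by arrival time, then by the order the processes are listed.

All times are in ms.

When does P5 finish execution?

47

Timeline: | P4 0-8 | P1 8-12 | P3 12-26 | P2 26-36 | P5 36-47 | P6 47-57 |
Completion: P1=12  P2=36  P3=26  P4=8  P5=47  P6=57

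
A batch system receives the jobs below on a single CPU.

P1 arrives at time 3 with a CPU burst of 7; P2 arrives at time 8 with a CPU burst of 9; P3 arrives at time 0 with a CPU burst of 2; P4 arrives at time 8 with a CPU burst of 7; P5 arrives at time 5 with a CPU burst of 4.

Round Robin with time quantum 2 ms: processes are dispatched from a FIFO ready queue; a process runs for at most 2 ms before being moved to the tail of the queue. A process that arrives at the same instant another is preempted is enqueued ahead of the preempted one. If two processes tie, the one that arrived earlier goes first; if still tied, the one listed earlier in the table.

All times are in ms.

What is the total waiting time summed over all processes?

Schedule: | P3 0-2 | idle 2-3 | P1 3-5 | P5 5-7 | P1 7-9 | P5 9-11 | P2 11-13 | P4 13-15 | P1 15-17 | P2 17-19 | P4 19-21 | P1 21-22 | P2 22-24 | P4 24-26 | P2 26-28 | P4 28-29 | P2 29-30 |
Completion: P1=22  P2=30  P3=2  P4=29  P5=11
Waiting = turnaround − burst: P1=12, P2=13, P3=0, P4=14, P5=2
Total waiting = 12 + 13 + 0 + 14 + 2 = 41

41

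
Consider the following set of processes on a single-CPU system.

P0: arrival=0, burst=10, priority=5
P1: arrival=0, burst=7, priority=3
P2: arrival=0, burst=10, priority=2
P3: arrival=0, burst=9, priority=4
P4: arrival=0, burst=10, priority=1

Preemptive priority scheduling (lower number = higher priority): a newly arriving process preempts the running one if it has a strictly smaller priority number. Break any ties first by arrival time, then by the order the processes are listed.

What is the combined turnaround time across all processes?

Gantt: | P4 0-10 | P2 10-20 | P1 20-27 | P3 27-36 | P0 36-46 |
Completion: P0=46  P1=27  P2=20  P3=36  P4=10
Turnaround = completion − arrival: P0=46, P1=27, P2=20, P3=36, P4=10
Total turnaround = 46 + 27 + 20 + 36 + 10 = 139

139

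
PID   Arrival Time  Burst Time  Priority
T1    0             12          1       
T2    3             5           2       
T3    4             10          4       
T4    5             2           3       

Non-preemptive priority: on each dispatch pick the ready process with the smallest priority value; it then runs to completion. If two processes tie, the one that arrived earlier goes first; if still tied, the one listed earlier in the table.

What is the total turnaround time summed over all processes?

Timeline: | T1 0-12 | T2 12-17 | T4 17-19 | T3 19-29 |
Completion: T1=12  T2=17  T3=29  T4=19
Turnaround (C−A): T1=12  T2=14  T3=25  T4=14
Turnaround = completion − arrival: T1=12, T2=14, T3=25, T4=14
Total turnaround = 12 + 14 + 25 + 14 = 65

65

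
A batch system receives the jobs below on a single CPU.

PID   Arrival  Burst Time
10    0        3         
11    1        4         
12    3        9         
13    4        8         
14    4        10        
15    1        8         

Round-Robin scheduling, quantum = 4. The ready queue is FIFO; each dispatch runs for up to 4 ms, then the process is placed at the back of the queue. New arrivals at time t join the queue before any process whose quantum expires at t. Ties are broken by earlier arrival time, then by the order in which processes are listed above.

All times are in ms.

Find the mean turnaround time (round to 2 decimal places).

Schedule: | 10 0-3 | 11 3-7 | 15 7-11 | 12 11-15 | 13 15-19 | 14 19-23 | 15 23-27 | 12 27-31 | 13 31-35 | 14 35-39 | 12 39-40 | 14 40-42 |
Completion: 10=3  11=7  12=40  13=35  14=42  15=27
Turnaround times: 10=3, 11=6, 12=37, 13=31, 14=38, 15=26
Average turnaround = (3+6+37+31+38+26) / 6 = 141/6 = 23.50

23.50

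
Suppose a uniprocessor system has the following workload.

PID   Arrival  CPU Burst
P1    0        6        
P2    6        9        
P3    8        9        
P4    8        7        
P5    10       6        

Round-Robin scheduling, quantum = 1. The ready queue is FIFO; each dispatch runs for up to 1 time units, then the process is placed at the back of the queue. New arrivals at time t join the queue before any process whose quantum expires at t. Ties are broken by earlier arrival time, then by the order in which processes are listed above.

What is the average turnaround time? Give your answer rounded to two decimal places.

22.60

Schedule: | P1 0-6 | P2 6-8 | P3 8-9 | P4 9-10 | P2 10-11 | P3 11-12 | P5 12-13 | P4 13-14 | P2 14-15 | P3 15-16 | P5 16-17 | P4 17-18 | P2 18-19 | P3 19-20 | P5 20-21 | P4 21-22 | P2 22-23 | P3 23-24 | P5 24-25 | P4 25-26 | P2 26-27 | P3 27-28 | P5 28-29 | P4 29-30 | P2 30-31 | P3 31-32 | P5 32-33 | P4 33-34 | P2 34-35 | P3 35-37 |
Completion: P1=6  P2=35  P3=37  P4=34  P5=33
Turnaround times: P1=6, P2=29, P3=29, P4=26, P5=23
Average turnaround = (6+29+29+26+23) / 5 = 113/5 = 22.60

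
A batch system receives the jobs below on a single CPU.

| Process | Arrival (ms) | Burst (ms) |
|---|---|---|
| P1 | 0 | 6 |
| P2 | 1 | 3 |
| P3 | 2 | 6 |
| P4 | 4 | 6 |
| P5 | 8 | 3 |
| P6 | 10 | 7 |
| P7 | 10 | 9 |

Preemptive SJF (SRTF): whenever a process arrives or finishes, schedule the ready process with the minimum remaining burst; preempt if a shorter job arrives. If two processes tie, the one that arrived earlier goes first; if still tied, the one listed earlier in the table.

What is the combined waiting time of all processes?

Timeline: | P1 0-1 | P2 1-4 | P1 4-9 | P5 9-12 | P3 12-18 | P4 18-24 | P6 24-31 | P7 31-40 |
Completion: P1=9  P2=4  P3=18  P4=24  P5=12  P6=31  P7=40
Turnaround (C−A): P1=9  P2=3  P3=16  P4=20  P5=4  P6=21  P7=30
Waiting = turnaround − burst: P1=3, P2=0, P3=10, P4=14, P5=1, P6=14, P7=21
Total waiting = 3 + 0 + 10 + 14 + 1 + 14 + 21 = 63

63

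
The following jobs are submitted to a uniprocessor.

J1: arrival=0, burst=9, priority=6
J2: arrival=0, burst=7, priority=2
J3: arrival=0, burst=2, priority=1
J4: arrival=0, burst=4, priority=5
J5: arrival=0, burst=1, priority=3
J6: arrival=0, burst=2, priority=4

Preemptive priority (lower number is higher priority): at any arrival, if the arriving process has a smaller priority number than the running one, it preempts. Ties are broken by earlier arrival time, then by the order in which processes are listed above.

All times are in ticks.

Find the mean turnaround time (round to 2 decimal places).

12.33

Schedule: | J3 0-2 | J2 2-9 | J5 9-10 | J6 10-12 | J4 12-16 | J1 16-25 |
Completion: J1=25  J2=9  J3=2  J4=16  J5=10  J6=12
Turnaround times: J1=25, J2=9, J3=2, J4=16, J5=10, J6=12
Average turnaround = (25+9+2+16+10+12) / 6 = 74/6 = 12.33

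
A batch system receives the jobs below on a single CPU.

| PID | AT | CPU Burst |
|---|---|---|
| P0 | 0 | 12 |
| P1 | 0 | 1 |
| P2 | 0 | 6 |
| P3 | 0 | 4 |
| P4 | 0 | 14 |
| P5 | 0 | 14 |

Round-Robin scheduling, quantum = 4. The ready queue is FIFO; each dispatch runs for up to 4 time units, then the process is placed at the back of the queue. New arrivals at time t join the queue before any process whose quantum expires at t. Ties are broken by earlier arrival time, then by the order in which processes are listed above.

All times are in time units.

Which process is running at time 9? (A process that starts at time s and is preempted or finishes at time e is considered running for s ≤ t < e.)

Schedule: | P0 0-4 | P1 4-5 | P2 5-9 | P3 9-13 | P4 13-17 | P5 17-21 | P0 21-25 | P2 25-27 | P4 27-31 | P5 31-35 | P0 35-39 | P4 39-43 | P5 43-47 | P4 47-49 | P5 49-51 |
Completion: P0=39  P1=5  P2=27  P3=13  P4=49  P5=51

P3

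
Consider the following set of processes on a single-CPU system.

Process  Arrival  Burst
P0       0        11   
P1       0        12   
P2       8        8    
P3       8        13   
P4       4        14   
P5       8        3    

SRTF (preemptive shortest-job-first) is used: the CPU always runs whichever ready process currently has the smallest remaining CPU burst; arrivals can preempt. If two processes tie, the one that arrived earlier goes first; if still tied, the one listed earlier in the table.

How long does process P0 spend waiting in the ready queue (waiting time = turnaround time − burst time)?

0

Gantt: | P0 0-11 | P5 11-14 | P2 14-22 | P1 22-34 | P3 34-47 | P4 47-61 |
Completion: P0=11  P1=34  P2=22  P3=47  P4=61  P5=14
Turnaround (C−A): P0=11  P1=34  P2=14  P3=39  P4=57  P5=6
Waiting(P0) = turnaround − burst = 11 − 11 = 0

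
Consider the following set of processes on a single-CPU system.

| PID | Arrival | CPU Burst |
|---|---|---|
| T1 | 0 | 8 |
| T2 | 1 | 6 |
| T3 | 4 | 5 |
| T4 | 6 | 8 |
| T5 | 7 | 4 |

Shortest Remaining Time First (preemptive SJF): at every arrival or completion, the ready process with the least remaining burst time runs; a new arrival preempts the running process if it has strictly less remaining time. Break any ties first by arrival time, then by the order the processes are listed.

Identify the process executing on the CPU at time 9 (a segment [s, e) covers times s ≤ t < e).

Timeline: | T1 0-1 | T2 1-7 | T5 7-11 | T3 11-16 | T1 16-23 | T4 23-31 |
Completion: T1=23  T2=7  T3=16  T4=31  T5=11

T5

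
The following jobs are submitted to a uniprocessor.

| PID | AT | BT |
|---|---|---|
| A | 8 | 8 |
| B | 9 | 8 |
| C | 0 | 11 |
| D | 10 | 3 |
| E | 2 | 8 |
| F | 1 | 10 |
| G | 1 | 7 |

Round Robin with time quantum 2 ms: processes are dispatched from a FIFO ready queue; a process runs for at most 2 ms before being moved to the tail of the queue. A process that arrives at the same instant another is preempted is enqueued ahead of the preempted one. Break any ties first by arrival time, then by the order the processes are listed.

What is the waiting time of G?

Gantt: | C 0-2 | F 2-4 | G 4-6 | E 6-8 | C 8-10 | F 10-12 | G 12-14 | A 14-16 | E 16-18 | B 18-20 | D 20-22 | C 22-24 | F 24-26 | G 26-28 | A 28-30 | E 30-32 | B 32-34 | D 34-35 | C 35-37 | F 37-39 | G 39-40 | A 40-42 | E 42-44 | B 44-46 | C 46-48 | F 48-50 | A 50-52 | B 52-54 | C 54-55 |
Completion: A=52  B=54  C=55  D=35  E=44  F=50  G=40
Turnaround (C−A): A=44  B=45  C=55  D=25  E=42  F=49  G=39
Waiting(G) = turnaround − burst = 39 − 7 = 32

32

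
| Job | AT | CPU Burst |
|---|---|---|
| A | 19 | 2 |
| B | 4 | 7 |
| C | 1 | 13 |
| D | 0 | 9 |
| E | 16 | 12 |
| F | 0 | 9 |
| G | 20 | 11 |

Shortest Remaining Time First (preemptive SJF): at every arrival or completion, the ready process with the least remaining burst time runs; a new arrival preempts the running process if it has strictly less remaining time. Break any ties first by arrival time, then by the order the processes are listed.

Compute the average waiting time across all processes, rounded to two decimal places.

14.43

Gantt: | D 0-9 | B 9-16 | F 16-19 | A 19-21 | F 21-27 | G 27-38 | E 38-50 | C 50-63 |
Completion: A=21  B=16  C=63  D=9  E=50  F=27  G=38
Waiting times: A=0, B=5, C=49, D=0, E=22, F=18, G=7
Average waiting = (0+5+49+0+22+18+7) / 7 = 101/7 = 14.43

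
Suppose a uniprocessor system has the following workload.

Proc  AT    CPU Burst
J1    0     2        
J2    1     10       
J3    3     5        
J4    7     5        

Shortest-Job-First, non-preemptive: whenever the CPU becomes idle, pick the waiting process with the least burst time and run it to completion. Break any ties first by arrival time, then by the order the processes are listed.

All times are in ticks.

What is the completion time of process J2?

12

Gantt: | J1 0-2 | J2 2-12 | J3 12-17 | J4 17-22 |
Completion: J1=2  J2=12  J3=17  J4=22
Turnaround (C−A): J1=2  J2=11  J3=14  J4=15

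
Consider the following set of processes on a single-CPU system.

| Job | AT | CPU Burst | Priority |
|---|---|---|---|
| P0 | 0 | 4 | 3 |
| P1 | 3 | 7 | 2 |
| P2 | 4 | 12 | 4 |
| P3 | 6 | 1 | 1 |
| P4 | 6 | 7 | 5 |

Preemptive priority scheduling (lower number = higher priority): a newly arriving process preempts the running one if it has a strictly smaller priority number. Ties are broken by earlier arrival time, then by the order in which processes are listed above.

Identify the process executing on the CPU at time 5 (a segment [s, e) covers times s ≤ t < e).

P1

Timeline: | P0 0-3 | P1 3-6 | P3 6-7 | P1 7-11 | P0 11-12 | P2 12-24 | P4 24-31 |
Completion: P0=12  P1=11  P2=24  P3=7  P4=31
Turnaround (C−A): P0=12  P1=8  P2=20  P3=1  P4=25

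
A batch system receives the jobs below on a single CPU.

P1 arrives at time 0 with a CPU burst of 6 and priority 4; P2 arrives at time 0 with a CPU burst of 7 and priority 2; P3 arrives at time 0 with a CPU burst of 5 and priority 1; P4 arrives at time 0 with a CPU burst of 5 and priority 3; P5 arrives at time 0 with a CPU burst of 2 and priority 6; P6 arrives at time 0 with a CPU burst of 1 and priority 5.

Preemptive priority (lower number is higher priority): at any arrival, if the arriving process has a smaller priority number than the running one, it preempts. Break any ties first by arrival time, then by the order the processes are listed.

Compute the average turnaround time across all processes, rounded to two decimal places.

17.83

Schedule: | P3 0-5 | P2 5-12 | P4 12-17 | P1 17-23 | P6 23-24 | P5 24-26 |
Completion: P1=23  P2=12  P3=5  P4=17  P5=26  P6=24
Turnaround (C−A): P1=23  P2=12  P3=5  P4=17  P5=26  P6=24
Turnaround times: P1=23, P2=12, P3=5, P4=17, P5=26, P6=24
Average turnaround = (23+12+5+17+26+24) / 6 = 107/6 = 17.83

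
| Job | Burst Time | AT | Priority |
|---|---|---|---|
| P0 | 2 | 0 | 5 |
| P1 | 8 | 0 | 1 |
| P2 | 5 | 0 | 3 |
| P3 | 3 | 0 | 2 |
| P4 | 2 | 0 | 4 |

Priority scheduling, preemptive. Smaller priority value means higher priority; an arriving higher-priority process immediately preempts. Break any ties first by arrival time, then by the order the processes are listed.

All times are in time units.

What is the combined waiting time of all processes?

Gantt: | P1 0-8 | P3 8-11 | P2 11-16 | P4 16-18 | P0 18-20 |
Completion: P0=20  P1=8  P2=16  P3=11  P4=18
Waiting = turnaround − burst: P0=18, P1=0, P2=11, P3=8, P4=16
Total waiting = 18 + 0 + 11 + 8 + 16 = 53

53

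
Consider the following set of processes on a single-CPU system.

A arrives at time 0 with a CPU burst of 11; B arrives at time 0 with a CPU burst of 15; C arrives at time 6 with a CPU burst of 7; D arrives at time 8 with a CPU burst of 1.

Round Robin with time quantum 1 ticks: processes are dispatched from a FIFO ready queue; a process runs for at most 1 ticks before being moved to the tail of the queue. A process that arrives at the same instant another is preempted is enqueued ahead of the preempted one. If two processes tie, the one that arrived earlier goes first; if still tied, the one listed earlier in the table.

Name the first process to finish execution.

D

Schedule: | A 0-1 | B 1-2 | A 2-3 | B 3-4 | A 4-5 | B 5-6 | A 6-7 | C 7-8 | B 8-9 | A 9-10 | D 10-11 | C 11-12 | B 12-13 | A 13-14 | C 14-15 | B 15-16 | A 16-17 | C 17-18 | B 18-19 | A 19-20 | C 20-21 | B 21-22 | A 22-23 | C 23-24 | B 24-25 | A 25-26 | C 26-27 | B 27-28 | A 28-29 | B 29-34 |
Completion: A=29  B=34  C=27  D=11
Turnaround (C−A): A=29  B=34  C=21  D=3
Finish order: D → C → A → B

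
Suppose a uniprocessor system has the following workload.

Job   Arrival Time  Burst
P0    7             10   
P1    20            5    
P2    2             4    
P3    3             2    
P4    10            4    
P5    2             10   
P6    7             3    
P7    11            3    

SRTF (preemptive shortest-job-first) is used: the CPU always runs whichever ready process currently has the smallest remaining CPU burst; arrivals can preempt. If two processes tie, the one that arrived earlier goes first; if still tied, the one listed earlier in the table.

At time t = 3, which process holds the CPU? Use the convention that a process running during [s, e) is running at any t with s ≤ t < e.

P3

Timeline: | idle 0-2 | P2 2-3 | P3 3-5 | P2 5-8 | P6 8-11 | P7 11-14 | P4 14-18 | P5 18-20 | P1 20-25 | P5 25-33 | P0 33-43 |
Completion: P0=43  P1=25  P2=8  P3=5  P4=18  P5=33  P6=11  P7=14
Turnaround (C−A): P0=36  P1=5  P2=6  P3=2  P4=8  P5=31  P6=4  P7=3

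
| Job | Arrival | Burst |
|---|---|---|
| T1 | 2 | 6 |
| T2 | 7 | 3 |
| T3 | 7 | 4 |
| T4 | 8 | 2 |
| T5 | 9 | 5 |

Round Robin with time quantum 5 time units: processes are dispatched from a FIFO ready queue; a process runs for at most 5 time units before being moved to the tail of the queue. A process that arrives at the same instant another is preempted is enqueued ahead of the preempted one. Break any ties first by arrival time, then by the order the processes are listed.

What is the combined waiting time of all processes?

Schedule: | idle 0-2 | T1 2-7 | T2 7-10 | T3 10-14 | T1 14-15 | T4 15-17 | T5 17-22 |
Completion: T1=15  T2=10  T3=14  T4=17  T5=22
Turnaround (C−A): T1=13  T2=3  T3=7  T4=9  T5=13
Waiting = turnaround − burst: T1=7, T2=0, T3=3, T4=7, T5=8
Total waiting = 7 + 0 + 3 + 7 + 8 = 25

25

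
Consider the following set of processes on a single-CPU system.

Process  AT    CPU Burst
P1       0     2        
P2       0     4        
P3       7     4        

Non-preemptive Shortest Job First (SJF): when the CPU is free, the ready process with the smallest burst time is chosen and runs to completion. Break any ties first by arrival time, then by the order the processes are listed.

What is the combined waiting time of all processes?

Gantt: | P1 0-2 | P2 2-6 | idle 6-7 | P3 7-11 |
Completion: P1=2  P2=6  P3=11
Turnaround (C−A): P1=2  P2=6  P3=4
Waiting = turnaround − burst: P1=0, P2=2, P3=0
Total waiting = 0 + 2 + 0 = 2

2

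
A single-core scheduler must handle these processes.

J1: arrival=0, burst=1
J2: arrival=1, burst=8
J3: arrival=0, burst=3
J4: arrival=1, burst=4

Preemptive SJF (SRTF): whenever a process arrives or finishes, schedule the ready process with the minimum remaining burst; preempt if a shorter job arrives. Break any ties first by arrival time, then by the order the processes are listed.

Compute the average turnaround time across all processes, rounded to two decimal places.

Gantt: | J1 0-1 | J3 1-4 | J4 4-8 | J2 8-16 |
Completion: J1=1  J2=16  J3=4  J4=8
Turnaround (C−A): J1=1  J2=15  J3=4  J4=7
Turnaround times: J1=1, J2=15, J3=4, J4=7
Average turnaround = (1+15+4+7) / 4 = 27/4 = 6.75

6.75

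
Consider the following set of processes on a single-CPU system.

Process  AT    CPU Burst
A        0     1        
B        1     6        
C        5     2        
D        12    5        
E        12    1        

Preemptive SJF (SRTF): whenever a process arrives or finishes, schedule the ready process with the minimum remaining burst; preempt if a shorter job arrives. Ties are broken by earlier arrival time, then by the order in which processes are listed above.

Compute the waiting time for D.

1

Gantt: | A 0-1 | B 1-7 | C 7-9 | idle 9-12 | E 12-13 | D 13-18 |
Completion: A=1  B=7  C=9  D=18  E=13
Turnaround (C−A): A=1  B=6  C=4  D=6  E=1
Waiting(D) = turnaround − burst = 6 − 5 = 1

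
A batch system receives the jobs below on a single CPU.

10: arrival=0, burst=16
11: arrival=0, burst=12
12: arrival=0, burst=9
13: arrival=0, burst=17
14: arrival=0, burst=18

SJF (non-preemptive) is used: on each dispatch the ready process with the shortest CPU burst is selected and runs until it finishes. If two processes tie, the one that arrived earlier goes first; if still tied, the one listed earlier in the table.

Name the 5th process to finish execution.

Schedule: | 12 0-9 | 11 9-21 | 10 21-37 | 13 37-54 | 14 54-72 |
Completion: 10=37  11=21  12=9  13=54  14=72
Finish order: 12 → 11 → 10 → 13 → 14

14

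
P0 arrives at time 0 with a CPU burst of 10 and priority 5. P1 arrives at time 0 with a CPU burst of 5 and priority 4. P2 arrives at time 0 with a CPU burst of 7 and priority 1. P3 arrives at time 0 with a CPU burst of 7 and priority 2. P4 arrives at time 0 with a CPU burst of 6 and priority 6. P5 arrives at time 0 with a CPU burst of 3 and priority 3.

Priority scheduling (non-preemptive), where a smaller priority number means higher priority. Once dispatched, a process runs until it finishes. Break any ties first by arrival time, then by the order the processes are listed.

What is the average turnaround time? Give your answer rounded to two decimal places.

Gantt: | P2 0-7 | P3 7-14 | P5 14-17 | P1 17-22 | P0 22-32 | P4 32-38 |
Completion: P0=32  P1=22  P2=7  P3=14  P4=38  P5=17
Turnaround times: P0=32, P1=22, P2=7, P3=14, P4=38, P5=17
Average turnaround = (32+22+7+14+38+17) / 6 = 130/6 = 21.67

21.67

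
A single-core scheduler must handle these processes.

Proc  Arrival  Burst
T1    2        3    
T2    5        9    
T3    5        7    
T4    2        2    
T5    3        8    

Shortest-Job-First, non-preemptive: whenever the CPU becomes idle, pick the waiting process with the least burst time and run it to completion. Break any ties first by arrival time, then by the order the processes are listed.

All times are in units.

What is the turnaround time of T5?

Gantt: | idle 0-2 | T4 2-4 | T1 4-7 | T3 7-14 | T5 14-22 | T2 22-31 |
Completion: T1=7  T2=31  T3=14  T4=4  T5=22
Turnaround(T5) = completion − arrival = 22 − 3 = 19

19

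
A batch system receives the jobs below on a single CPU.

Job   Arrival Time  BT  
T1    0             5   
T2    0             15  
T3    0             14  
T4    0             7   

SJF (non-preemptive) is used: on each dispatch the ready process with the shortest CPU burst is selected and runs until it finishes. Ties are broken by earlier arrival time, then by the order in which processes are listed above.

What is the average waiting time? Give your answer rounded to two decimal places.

10.75

Timeline: | T1 0-5 | T4 5-12 | T3 12-26 | T2 26-41 |
Completion: T1=5  T2=41  T3=26  T4=12
Waiting times: T1=0, T2=26, T3=12, T4=5
Average waiting = (0+26+12+5) / 4 = 43/4 = 10.75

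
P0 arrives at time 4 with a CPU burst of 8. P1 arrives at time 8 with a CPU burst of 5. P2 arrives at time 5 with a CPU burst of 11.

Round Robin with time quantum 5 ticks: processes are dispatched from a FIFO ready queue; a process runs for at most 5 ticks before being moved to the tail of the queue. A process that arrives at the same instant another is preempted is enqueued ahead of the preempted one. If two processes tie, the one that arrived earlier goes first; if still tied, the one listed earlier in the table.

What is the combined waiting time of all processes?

28

Gantt: | idle 0-4 | P0 4-9 | P2 9-14 | P1 14-19 | P0 19-22 | P2 22-28 |
Completion: P0=22  P1=19  P2=28
Turnaround (C−A): P0=18  P1=11  P2=23
Waiting = turnaround − burst: P0=10, P1=6, P2=12
Total waiting = 10 + 6 + 12 = 28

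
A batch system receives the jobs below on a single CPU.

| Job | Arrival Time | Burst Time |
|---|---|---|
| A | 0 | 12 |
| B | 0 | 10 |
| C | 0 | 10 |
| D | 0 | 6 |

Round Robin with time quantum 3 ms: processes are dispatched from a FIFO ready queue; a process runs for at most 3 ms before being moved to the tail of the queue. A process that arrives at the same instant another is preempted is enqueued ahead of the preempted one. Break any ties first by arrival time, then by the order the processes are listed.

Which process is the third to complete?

Schedule: | A 0-3 | B 3-6 | C 6-9 | D 9-12 | A 12-15 | B 15-18 | C 18-21 | D 21-24 | A 24-27 | B 27-30 | C 30-33 | A 33-36 | B 36-37 | C 37-38 |
Completion: A=36  B=37  C=38  D=24
Turnaround (C−A): A=36  B=37  C=38  D=24
Finish order: D → A → B → C

B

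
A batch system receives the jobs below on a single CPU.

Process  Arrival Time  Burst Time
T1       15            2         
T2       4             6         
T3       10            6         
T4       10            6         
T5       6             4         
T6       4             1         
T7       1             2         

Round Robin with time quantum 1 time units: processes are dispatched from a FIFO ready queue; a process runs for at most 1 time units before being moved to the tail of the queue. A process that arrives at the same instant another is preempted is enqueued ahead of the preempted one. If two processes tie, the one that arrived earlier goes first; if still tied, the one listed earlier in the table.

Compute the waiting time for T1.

6

Timeline: | idle 0-1 | T7 1-3 | idle 3-4 | T2 4-5 | T6 5-6 | T2 6-7 | T5 7-8 | T2 8-9 | T5 9-10 | T2 10-11 | T3 11-12 | T4 12-13 | T5 13-14 | T2 14-15 | T3 15-16 | T4 16-17 | T5 17-18 | T1 18-19 | T2 19-20 | T3 20-21 | T4 21-22 | T1 22-23 | T3 23-24 | T4 24-25 | T3 25-26 | T4 26-27 | T3 27-28 | T4 28-29 |
Completion: T1=23  T2=20  T3=28  T4=29  T5=18  T6=6  T7=3
Waiting(T1) = turnaround − burst = 8 − 2 = 6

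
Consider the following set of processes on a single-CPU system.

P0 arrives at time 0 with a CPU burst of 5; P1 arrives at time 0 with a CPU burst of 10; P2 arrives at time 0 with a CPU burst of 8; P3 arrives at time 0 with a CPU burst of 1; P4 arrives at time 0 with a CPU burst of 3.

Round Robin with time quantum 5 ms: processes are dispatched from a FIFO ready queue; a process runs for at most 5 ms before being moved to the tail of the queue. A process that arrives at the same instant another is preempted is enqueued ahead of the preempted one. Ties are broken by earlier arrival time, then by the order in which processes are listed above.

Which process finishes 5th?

P2

Schedule: | P0 0-5 | P1 5-10 | P2 10-15 | P3 15-16 | P4 16-19 | P1 19-24 | P2 24-27 |
Completion: P0=5  P1=24  P2=27  P3=16  P4=19
Finish order: P0 → P3 → P4 → P1 → P2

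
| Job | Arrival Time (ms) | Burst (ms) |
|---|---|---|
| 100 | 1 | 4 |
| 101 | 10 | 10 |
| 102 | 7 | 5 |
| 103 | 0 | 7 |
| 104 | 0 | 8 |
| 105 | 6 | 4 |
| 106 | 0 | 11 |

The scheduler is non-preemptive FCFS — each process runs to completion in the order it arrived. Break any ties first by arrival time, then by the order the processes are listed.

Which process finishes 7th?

101

Schedule: | 103 0-7 | 104 7-15 | 106 15-26 | 100 26-30 | 105 30-34 | 102 34-39 | 101 39-49 |
Completion: 100=30  101=49  102=39  103=7  104=15  105=34  106=26
Turnaround (C−A): 100=29  101=39  102=32  103=7  104=15  105=28  106=26
Finish order: 103 → 104 → 106 → 100 → 105 → 102 → 101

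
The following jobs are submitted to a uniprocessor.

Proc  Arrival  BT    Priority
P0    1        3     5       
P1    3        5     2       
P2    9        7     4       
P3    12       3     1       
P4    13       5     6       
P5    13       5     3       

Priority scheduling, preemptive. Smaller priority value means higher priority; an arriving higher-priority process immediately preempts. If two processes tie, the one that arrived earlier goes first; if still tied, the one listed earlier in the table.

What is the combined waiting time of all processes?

26

Gantt: | idle 0-1 | P0 1-3 | P1 3-8 | P0 8-9 | P2 9-12 | P3 12-15 | P5 15-20 | P2 20-24 | P4 24-29 |
Completion: P0=9  P1=8  P2=24  P3=15  P4=29  P5=20
Waiting = turnaround − burst: P0=5, P1=0, P2=8, P3=0, P4=11, P5=2
Total waiting = 5 + 0 + 8 + 0 + 11 + 2 = 26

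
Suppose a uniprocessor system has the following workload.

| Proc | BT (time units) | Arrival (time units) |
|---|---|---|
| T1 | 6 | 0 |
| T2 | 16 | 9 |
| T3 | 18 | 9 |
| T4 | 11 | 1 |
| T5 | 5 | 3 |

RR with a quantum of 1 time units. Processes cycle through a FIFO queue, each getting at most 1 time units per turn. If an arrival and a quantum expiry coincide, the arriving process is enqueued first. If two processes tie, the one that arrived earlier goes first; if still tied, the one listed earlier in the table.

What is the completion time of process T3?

Timeline: | T1 0-1 | T4 1-2 | T1 2-3 | T4 3-4 | T5 4-5 | T1 5-6 | T4 6-7 | T5 7-8 | T1 8-9 | T4 9-10 | T5 10-11 | T2 11-12 | T3 12-13 | T1 13-14 | T4 14-15 | T5 15-16 | T2 16-17 | T3 17-18 | T1 18-19 | T4 19-20 | T5 20-21 | T2 21-22 | T3 22-23 | T4 23-24 | T2 24-25 | T3 25-26 | T4 26-27 | T2 27-28 | T3 28-29 | T4 29-30 | T2 30-31 | T3 31-32 | T4 32-33 | T2 33-34 | T3 34-35 | T4 35-36 | T2 36-37 | T3 37-38 | T2 38-39 | T3 39-40 | T2 40-41 | T3 41-42 | T2 42-43 | T3 43-44 | T2 44-45 | T3 45-46 | T2 46-47 | T3 47-48 | T2 48-49 | T3 49-50 | T2 50-51 | T3 51-52 | T2 52-53 | T3 53-56 |
Completion: T1=19  T2=53  T3=56  T4=36  T5=21

56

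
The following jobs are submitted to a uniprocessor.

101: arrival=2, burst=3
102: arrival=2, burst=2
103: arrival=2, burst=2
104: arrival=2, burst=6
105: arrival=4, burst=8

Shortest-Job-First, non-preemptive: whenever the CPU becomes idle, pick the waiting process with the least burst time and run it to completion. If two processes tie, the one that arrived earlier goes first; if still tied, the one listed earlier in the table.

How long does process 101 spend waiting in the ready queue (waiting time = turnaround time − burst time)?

4

Gantt: | idle 0-2 | 102 2-4 | 103 4-6 | 101 6-9 | 104 9-15 | 105 15-23 |
Completion: 101=9  102=4  103=6  104=15  105=23
Waiting(101) = turnaround − burst = 7 − 3 = 4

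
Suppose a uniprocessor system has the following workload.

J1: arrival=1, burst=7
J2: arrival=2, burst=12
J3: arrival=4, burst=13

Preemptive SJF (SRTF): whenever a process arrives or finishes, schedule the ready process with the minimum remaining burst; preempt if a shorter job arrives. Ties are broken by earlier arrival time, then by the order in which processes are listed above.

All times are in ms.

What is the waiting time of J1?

0

Timeline: | idle 0-1 | J1 1-8 | J2 8-20 | J3 20-33 |
Completion: J1=8  J2=20  J3=33
Turnaround (C−A): J1=7  J2=18  J3=29
Waiting(J1) = turnaround − burst = 7 − 7 = 0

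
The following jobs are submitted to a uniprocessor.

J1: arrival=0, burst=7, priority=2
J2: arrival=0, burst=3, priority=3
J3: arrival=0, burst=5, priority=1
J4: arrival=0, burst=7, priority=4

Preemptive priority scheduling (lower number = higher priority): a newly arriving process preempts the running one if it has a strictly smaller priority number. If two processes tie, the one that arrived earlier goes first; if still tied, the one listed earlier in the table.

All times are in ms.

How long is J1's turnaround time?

Schedule: | J3 0-5 | J1 5-12 | J2 12-15 | J4 15-22 |
Completion: J1=12  J2=15  J3=5  J4=22
Turnaround(J1) = completion − arrival = 12 − 0 = 12

12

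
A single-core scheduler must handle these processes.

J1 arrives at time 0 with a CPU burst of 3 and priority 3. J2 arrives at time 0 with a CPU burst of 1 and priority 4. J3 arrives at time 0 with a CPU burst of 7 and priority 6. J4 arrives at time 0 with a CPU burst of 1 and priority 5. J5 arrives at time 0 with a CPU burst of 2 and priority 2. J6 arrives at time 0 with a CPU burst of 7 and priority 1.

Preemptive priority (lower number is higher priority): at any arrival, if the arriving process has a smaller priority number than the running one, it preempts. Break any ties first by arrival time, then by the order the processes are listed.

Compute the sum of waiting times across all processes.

55

Timeline: | J6 0-7 | J5 7-9 | J1 9-12 | J2 12-13 | J4 13-14 | J3 14-21 |
Completion: J1=12  J2=13  J3=21  J4=14  J5=9  J6=7
Turnaround (C−A): J1=12  J2=13  J3=21  J4=14  J5=9  J6=7
Waiting = turnaround − burst: J1=9, J2=12, J3=14, J4=13, J5=7, J6=0
Total waiting = 9 + 12 + 14 + 13 + 7 + 0 = 55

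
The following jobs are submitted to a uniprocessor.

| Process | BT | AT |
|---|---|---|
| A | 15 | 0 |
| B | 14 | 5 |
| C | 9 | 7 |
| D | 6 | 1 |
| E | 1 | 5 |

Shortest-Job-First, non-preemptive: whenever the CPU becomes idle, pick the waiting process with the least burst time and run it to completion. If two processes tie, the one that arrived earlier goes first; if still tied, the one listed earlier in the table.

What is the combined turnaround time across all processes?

Schedule: | A 0-15 | E 15-16 | D 16-22 | C 22-31 | B 31-45 |
Completion: A=15  B=45  C=31  D=22  E=16
Turnaround (C−A): A=15  B=40  C=24  D=21  E=11
Turnaround = completion − arrival: A=15, B=40, C=24, D=21, E=11
Total turnaround = 15 + 40 + 24 + 21 + 11 = 111

111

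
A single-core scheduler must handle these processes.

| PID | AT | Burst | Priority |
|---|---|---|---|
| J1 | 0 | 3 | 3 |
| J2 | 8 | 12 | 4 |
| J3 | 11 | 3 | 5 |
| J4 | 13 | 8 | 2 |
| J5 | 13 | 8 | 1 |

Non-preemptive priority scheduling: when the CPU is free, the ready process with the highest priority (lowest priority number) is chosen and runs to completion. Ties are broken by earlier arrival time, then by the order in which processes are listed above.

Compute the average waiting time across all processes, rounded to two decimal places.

Schedule: | J1 0-3 | idle 3-8 | J2 8-20 | J5 20-28 | J4 28-36 | J3 36-39 |
Completion: J1=3  J2=20  J3=39  J4=36  J5=28
Turnaround (C−A): J1=3  J2=12  J3=28  J4=23  J5=15
Waiting times: J1=0, J2=0, J3=25, J4=15, J5=7
Average waiting = (0+0+25+15+7) / 5 = 47/5 = 9.40

9.40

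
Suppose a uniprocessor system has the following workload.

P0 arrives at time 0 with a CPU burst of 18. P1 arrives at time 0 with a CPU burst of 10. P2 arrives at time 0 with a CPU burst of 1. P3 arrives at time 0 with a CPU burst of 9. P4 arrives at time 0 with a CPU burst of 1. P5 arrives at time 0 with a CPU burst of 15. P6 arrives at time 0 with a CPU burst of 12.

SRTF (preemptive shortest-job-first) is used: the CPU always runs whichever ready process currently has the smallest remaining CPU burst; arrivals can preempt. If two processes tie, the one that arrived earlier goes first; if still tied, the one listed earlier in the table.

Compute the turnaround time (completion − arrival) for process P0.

Timeline: | P2 0-1 | P4 1-2 | P3 2-11 | P1 11-21 | P6 21-33 | P5 33-48 | P0 48-66 |
Completion: P0=66  P1=21  P2=1  P3=11  P4=2  P5=48  P6=33
Turnaround(P0) = completion − arrival = 66 − 0 = 66

66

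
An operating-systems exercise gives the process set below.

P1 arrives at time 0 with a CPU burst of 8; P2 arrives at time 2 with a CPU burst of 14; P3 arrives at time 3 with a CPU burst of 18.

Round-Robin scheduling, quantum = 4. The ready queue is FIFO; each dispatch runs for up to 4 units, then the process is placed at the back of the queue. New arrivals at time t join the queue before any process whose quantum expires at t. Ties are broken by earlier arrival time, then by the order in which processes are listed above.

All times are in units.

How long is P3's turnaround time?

37

Schedule: | P1 0-4 | P2 4-8 | P3 8-12 | P1 12-16 | P2 16-20 | P3 20-24 | P2 24-28 | P3 28-32 | P2 32-34 | P3 34-40 |
Completion: P1=16  P2=34  P3=40
Turnaround (C−A): P1=16  P2=32  P3=37
Turnaround(P3) = completion − arrival = 40 − 3 = 37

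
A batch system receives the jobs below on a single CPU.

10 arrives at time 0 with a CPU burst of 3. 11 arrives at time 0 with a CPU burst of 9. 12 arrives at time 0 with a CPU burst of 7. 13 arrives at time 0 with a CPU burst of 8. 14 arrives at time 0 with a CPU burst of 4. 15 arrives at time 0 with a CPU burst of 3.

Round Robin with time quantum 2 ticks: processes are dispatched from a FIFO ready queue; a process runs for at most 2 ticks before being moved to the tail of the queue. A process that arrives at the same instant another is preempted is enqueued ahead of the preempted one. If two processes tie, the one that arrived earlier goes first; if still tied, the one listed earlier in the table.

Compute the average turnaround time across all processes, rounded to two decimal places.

Schedule: | 10 0-2 | 11 2-4 | 12 4-6 | 13 6-8 | 14 8-10 | 15 10-12 | 10 12-13 | 11 13-15 | 12 15-17 | 13 17-19 | 14 19-21 | 15 21-22 | 11 22-24 | 12 24-26 | 13 26-28 | 11 28-30 | 12 30-31 | 13 31-33 | 11 33-34 |
Completion: 10=13  11=34  12=31  13=33  14=21  15=22
Turnaround (C−A): 10=13  11=34  12=31  13=33  14=21  15=22
Turnaround times: 10=13, 11=34, 12=31, 13=33, 14=21, 15=22
Average turnaround = (13+34+31+33+21+22) / 6 = 154/6 = 25.67

25.67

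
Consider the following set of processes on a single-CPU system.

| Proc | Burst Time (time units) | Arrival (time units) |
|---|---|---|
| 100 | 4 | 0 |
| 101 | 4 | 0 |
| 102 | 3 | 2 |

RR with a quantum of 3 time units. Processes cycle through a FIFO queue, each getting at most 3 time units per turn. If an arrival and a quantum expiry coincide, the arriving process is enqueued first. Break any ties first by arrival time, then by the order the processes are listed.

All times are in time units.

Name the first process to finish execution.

Timeline: | 100 0-3 | 101 3-6 | 102 6-9 | 100 9-10 | 101 10-11 |
Completion: 100=10  101=11  102=9
Turnaround (C−A): 100=10  101=11  102=7
Finish order: 102 → 100 → 101

102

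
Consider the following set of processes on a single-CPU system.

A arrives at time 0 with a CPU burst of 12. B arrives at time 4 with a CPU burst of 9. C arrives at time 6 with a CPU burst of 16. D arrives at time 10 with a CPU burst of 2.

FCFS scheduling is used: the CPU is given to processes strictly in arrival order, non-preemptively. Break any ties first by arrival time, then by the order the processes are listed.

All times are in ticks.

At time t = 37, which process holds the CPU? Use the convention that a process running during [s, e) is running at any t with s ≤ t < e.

D

Timeline: | A 0-12 | B 12-21 | C 21-37 | D 37-39 |
Completion: A=12  B=21  C=37  D=39
Turnaround (C−A): A=12  B=17  C=31  D=29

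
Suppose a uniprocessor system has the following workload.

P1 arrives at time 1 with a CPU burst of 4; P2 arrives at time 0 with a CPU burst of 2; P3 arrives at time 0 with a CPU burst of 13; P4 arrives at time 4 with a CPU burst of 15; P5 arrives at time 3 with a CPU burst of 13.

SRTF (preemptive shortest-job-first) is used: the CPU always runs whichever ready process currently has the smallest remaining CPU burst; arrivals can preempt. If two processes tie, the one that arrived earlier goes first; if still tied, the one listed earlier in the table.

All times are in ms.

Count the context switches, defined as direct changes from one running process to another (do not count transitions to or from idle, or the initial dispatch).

4

Timeline: | P2 0-2 | P1 2-6 | P3 6-19 | P5 19-32 | P4 32-47 |
Completion: P1=6  P2=2  P3=19  P4=47  P5=32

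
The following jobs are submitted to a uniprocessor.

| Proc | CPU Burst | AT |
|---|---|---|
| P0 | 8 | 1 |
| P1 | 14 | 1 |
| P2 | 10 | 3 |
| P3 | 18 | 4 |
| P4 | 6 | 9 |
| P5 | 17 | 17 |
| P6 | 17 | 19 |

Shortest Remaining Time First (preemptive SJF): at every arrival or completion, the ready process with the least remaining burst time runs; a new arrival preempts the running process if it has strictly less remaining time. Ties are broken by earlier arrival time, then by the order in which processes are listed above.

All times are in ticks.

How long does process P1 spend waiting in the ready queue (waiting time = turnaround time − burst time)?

Timeline: | idle 0-1 | P0 1-9 | P4 9-15 | P2 15-25 | P1 25-39 | P5 39-56 | P6 56-73 | P3 73-91 |
Completion: P0=9  P1=39  P2=25  P3=91  P4=15  P5=56  P6=73
Turnaround (C−A): P0=8  P1=38  P2=22  P3=87  P4=6  P5=39  P6=54
Waiting(P1) = turnaround − burst = 38 − 14 = 24

24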